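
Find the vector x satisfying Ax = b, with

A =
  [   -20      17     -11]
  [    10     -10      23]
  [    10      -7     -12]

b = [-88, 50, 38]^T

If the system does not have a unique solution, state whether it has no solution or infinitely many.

infinitely many solutions

Row-reduce:
R1 ← R1 / (-20).
R2 ← R2 − 10·R1.
R3 ← R3 − 10·R1.
R2 ← R2 / (-3/2).
R1 ← R1 + 17/20·R2.
R3 ← R3 − 3/2·R2.
Rank is 2 with 3 unknowns, leaving x_3 free.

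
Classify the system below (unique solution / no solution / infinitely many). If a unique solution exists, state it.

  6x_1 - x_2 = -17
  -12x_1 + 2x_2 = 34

infinitely many solutions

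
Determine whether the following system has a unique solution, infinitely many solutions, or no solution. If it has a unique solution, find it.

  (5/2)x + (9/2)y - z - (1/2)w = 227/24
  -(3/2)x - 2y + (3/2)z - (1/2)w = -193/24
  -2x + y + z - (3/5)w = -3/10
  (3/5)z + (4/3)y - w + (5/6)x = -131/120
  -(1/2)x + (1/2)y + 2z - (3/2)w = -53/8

Row-reduce the augmented matrix:
R1 ← R1 / (5/2).
R2 ← R2 + 3/2·R1.
R3 ← R3 + 2·R1.
R4 ← R4 − 5/6·R1.
R5 ← R5 + 1/2·R1.
R2 ← R2 / (7/10).
R1 ← R1 − 9/5·R2.
R3 ← R3 − 23/5·R2.
R4 ← R4 + 1/6·R2.
R5 ← R5 − 7/5·R2.
R3 ← R3 / (-40/7).
R1 ← R1 + 19/7·R3.
R2 ← R2 − 9/7·R3.
R4 ← R4 − 241/210·R3.
R4 ← R4 / (-1013/6000).
R1 ← R1 + 33/200·R4.
R2 ← R2 + 37/200·R4.
R3 ← R3 + 149/200·R4.
R5 reduces to 0 = 0, so the extra equation is consistent.
Reading off the reduced rows gives x = -3/4, y = 2, z = -3, w = 4/3.

x = -3/4, y = 2, z = -3, w = 4/3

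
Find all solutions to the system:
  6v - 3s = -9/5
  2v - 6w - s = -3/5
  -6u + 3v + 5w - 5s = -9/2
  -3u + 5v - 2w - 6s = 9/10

Row-reduce the augmented matrix:
Swap R1 and R3.
R1 ← R1 / (-6).
R4 ← R4 + 3·R1.
R2 ← R2 / (2).
R1 ← R1 + 1/2·R2.
R3 ← R3 − 6·R2.
R4 ← R4 − 7/2·R2.
R3 ← R3 / (18).
R1 ← R1 + 7/3·R3.
R2 ← R2 + 3·R3.
R4 ← R4 − 6·R3.
R4 ← R4 / (-7/4).
R1 ← R1 − 7/12·R4.
R2 ← R2 + 1/2·R4.
Reading off the reduced rows gives u = 2, v = -3/2, w = 0, s = -12/5.

u = 2, v = -3/2, w = 0, s = -12/5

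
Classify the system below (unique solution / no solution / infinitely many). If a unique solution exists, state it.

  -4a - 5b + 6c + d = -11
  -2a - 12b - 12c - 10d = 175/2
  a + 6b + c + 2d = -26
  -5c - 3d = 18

no solution

Row-reduce:
R1 ← R1 / (-4).
R2 ← R2 + 2·R1.
R3 ← R3 − 1·R1.
R2 ← R2 / (-19/2).
R1 ← R1 − 5/4·R2.
R3 ← R3 − 19/4·R2.
R3 ← R3 / (-5).
R1 ← R1 + 66/19·R3.
R2 ← R2 − 30/19·R3.
R4 ← R4 + 5·R3.
Row 4 reduces to 0 = 1/4, a contradiction. The system is inconsistent.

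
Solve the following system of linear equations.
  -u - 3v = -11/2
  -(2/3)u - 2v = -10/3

no solution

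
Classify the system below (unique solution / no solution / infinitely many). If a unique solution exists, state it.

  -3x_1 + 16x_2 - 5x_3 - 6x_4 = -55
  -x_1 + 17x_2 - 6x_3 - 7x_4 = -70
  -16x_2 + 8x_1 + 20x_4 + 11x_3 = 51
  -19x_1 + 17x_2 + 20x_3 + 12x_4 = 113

x_1 = -4, x_2 = -3, x_3 = 5, x_4 = -1

Row-reduce the augmented matrix:
R1 ← R1 / (-3).
R2 ← R2 + 1·R1.
R3 ← R3 − 8·R1.
R4 ← R4 + 19·R1.
R2 ← R2 / (35/3).
R1 ← R1 + 16/3·R2.
R3 ← R3 − 80/3·R2.
R4 ← R4 + 253/3·R2.
R3 ← R3 / (53/7).
R1 ← R1 + 11/35·R3.
R2 ← R2 + 13/35·R3.
R4 ← R4 − 712/35·R3.
R4 ← R4 / (-7313/265).
R1 ← R1 − 94/265·R4.
R2 ← R2 − 87/265·R4.
R3 ← R3 − 108/53·R4.
Reading off the reduced rows gives x_1 = -4, x_2 = -3, x_3 = 5, x_4 = -1.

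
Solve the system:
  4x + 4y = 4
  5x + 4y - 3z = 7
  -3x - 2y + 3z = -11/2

no solution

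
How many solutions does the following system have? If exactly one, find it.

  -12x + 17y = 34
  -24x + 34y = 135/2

no solution

Row-reduce:
R1 ← R1 / (-12).
R2 ← R2 + 24·R1.
Row 2 reduces to 0 = -1/2, a contradiction. The system is inconsistent.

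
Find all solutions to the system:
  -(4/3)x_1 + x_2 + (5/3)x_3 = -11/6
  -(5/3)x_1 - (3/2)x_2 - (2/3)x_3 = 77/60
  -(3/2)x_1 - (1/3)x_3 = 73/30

Row-reduce the augmented matrix:
R1 ← R1 / (-4/3).
R2 ← R2 + 5/3·R1.
R3 ← R3 + 3/2·R1.
R2 ← R2 / (-11/4).
R1 ← R1 + 3/4·R2.
R3 ← R3 + 9/8·R2.
R3 ← R3 / (-13/12).
R1 ← R1 + 1/2·R3.
R2 ← R2 − 1·R3.
Reading off the reduced rows gives x_1 = -1, x_2 = 3/2, x_3 = -14/5.

x_1 = -1, x_2 = 3/2, x_3 = -14/5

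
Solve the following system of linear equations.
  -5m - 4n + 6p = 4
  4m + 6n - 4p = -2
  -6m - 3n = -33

m = 6, n = -1, p = 5

Row-reduce the augmented matrix:
R1 ← R1 / (-5).
R2 ← R2 − 4·R1.
R3 ← R3 + 6·R1.
R2 ← R2 / (14/5).
R1 ← R1 − 4/5·R2.
R3 ← R3 − 9/5·R2.
R3 ← R3 / (-54/7).
R1 ← R1 + 10/7·R3.
R2 ← R2 − 2/7·R3.
Reading off the reduced rows gives m = 6, n = -1, p = 5.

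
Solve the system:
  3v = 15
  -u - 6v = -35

u = 5, v = 5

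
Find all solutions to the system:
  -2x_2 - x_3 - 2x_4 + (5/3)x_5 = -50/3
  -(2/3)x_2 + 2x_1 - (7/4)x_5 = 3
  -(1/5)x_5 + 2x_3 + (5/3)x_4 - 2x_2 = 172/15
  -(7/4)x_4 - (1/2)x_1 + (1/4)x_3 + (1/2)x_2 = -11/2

Row-reduce:
Swap R1 and R2.
R1 ← R1 / (2).
R4 ← R4 + 1/2·R1.
R2 ← R2 / (-2).
R1 ← R1 + 1/3·R2.
R3 ← R3 + 2·R2.
R4 ← R4 − 1/3·R2.
R3 ← R3 / (3).
R1 ← R1 − 1/6·R3.
R2 ← R2 − 1/2·R3.
R4 ← R4 − 1/12·R3.
R4 ← R4 / (-59/27).
R1 ← R1 − 7/54·R4.
R2 ← R2 − 7/18·R4.
R3 ← R3 − 11/9·R4.
Rank is 4 with 5 unknowns, leaving x_5 free.

infinitely many solutions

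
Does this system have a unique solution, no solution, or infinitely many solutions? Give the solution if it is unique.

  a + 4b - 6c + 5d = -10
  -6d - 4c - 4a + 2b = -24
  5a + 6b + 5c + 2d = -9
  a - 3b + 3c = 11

Row-reduce the augmented matrix:
R2 ← R2 + 4·R1.
R3 ← R3 − 5·R1.
R4 ← R4 − 1·R1.
R2 ← R2 / (18).
R1 ← R1 − 4·R2.
R3 ← R3 + 14·R2.
R4 ← R4 + 7·R2.
R3 ← R3 / (119/9).
R1 ← R1 − 2/9·R3.
R2 ← R2 + 14/9·R3.
R4 ← R4 + 17/9·R3.
R4 ← R4 / (-9/7).
R1 ← R1 − 249/119·R4.
R2 ← R2 + 11/17·R4.
R3 ← R3 + 109/119·R4.
Reading off the reduced rows gives a = -4, b = -2, c = 3, d = 4.

a = -4, b = -2, c = 3, d = 4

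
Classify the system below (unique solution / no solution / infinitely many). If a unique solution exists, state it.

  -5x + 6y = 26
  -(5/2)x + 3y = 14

no solution

Row-reduce:
R1 ← R1 / (-5).
R2 ← R2 + 5/2·R1.
Row 2 reduces to 0 = 1, a contradiction. The system is inconsistent.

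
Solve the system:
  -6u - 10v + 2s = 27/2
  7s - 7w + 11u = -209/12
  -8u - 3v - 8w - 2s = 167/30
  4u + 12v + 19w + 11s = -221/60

u = -1, v = -4/5, w = 2/3, s = -1/4

Row-reduce the augmented matrix:
R1 ← R1 / (-6).
R2 ← R2 − 11·R1.
R3 ← R3 + 8·R1.
R4 ← R4 − 4·R1.
R2 ← R2 / (-55/3).
R1 ← R1 − 5/3·R2.
R3 ← R3 − 31/3·R2.
R4 ← R4 − 16/3·R2.
R3 ← R3 / (-657/55).
R1 ← R1 + 7/11·R3.
R2 ← R2 − 21/55·R3.
R4 ← R4 − 933/55·R3.
R4 ← R4 / (3799/219).
R1 ← R1 − 371/657·R4.
R2 ← R2 + 118/219·R4.
R3 ← R3 + 74/657·R4.
Reading off the reduced rows gives u = -1, v = -4/5, w = 2/3, s = -1/4.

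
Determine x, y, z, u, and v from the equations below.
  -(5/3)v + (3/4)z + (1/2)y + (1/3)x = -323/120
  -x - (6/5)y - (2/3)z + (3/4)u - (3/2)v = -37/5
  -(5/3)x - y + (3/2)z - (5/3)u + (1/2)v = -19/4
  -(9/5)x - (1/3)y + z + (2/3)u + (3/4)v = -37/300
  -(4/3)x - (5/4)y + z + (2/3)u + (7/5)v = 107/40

Row-reduce the augmented matrix:
R1 ← R1 / (1/3).
R2 ← R2 + 1·R1.
R3 ← R3 + 5/3·R1.
R4 ← R4 + 9/5·R1.
R5 ← R5 + 4/3·R1.
R2 ← R2 / (3/10).
R1 ← R1 − 3/2·R2.
R3 ← R3 − 3/2·R2.
R4 ← R4 − 71/30·R2.
R5 ← R5 − 3/4·R2.
R3 ← R3 / (-8/3).
R1 ← R1 + 17/3·R3.
R2 ← R2 − 95/18·R3.
R4 ← R4 + 2009/270·R3.
R5 ← R5 − 1/24·R3.
R4 ← R4 / (17045/1728).
R1 ← R1 − 745/96·R4.
R2 ← R2 + 4735/576·R4.
R3 ← R3 − 65/32·R4.
R5 ← R5 + 331/256·R4.
R5 ← R5 / (10891101/1363600).
R1 ← R1 + 78739/17045·R5.
R2 ← R2 − 385373/68180·R5.
R3 ← R3 + 134223/34090·R5.
R4 ← R4 + 222904/85225·R5.
Reading off the reduced rows gives x = 14/5, y = 1/2, z = 3/2, u = 2, v = 3.

x = 14/5, y = 1/2, z = 3/2, u = 2, v = 3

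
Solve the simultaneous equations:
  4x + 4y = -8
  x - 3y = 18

Row-reduce the augmented matrix:
R1 ← R1 / (4).
R2 ← R2 − 1·R1.
R2 ← R2 / (-4).
R1 ← R1 − 1·R2.
Reading off the reduced rows gives x = 3, y = -5.

x = 3, y = -5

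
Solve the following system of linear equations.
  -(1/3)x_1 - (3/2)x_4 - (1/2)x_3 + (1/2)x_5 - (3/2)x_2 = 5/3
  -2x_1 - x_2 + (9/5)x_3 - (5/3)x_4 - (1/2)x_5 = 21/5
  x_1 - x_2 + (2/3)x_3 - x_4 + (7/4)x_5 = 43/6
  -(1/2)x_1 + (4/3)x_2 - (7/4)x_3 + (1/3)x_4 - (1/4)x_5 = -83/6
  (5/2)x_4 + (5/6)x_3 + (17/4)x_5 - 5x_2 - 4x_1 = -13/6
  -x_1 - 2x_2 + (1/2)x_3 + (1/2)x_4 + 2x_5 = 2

no solution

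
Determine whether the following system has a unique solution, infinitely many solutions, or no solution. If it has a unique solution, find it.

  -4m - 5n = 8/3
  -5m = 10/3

m = -2/3, n = 0

Row-reduce the augmented matrix:
R1 ← R1 / (-4).
R2 ← R2 + 5·R1.
R2 ← R2 / (25/4).
R1 ← R1 − 5/4·R2.
Reading off the reduced rows gives m = -2/3, n = 0.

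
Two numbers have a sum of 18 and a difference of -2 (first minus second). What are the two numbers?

first number: 8, second number: 10

Let x = first number, y = second number.
  y + x = 18
  x - y = -2
From equation 1: x = 18 − y.
Substitute into equation 2 and solve: y = 10.
Then x = 8.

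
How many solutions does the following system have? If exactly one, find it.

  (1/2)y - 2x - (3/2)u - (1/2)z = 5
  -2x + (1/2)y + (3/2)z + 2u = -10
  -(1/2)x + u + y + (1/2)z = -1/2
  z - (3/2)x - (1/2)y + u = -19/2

Row-reduce:
R1 ← R1 / (-2).
R2 ← R2 + 2·R1.
R3 ← R3 + 1/2·R1.
R4 ← R4 + 3/2·R1.
Swap R2 and R3.
R2 ← R2 / (7/8).
R1 ← R1 + 1/4·R2.
R4 ← R4 + 7/8·R2.
R3 ← R3 / (2).
R1 ← R1 − 3/7·R3.
R2 ← R2 − 5/7·R3.
R4 ← R4 − 2·R3.
Rank is 3 with 4 unknowns, leaving u free.

infinitely many solutions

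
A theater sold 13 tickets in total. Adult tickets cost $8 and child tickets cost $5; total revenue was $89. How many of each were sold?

adult tickets: 8, child tickets: 5

Let a = adult tickets, c = child tickets.
  a + c = 13
  8a + 5c = 89
Row-reduce the augmented matrix:
R2 ← R2 − 8·R1.
R2 ← R2 / (-3).
R1 ← R1 − 1·R2.
Reading off the reduced rows gives a = 8, c = 5.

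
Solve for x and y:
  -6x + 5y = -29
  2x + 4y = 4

Row-reduce the augmented matrix:
R1 ← R1 / (-6).
R2 ← R2 − 2·R1.
R2 ← R2 / (17/3).
R1 ← R1 + 5/6·R2.
Reading off the reduced rows gives x = 4, y = -1.

x = 4, y = -1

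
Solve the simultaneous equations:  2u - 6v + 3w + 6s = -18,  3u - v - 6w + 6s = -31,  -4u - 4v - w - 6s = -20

Row-reduce:
R1 ← R1 / (2).
R2 ← R2 − 3·R1.
R3 ← R3 + 4·R1.
R2 ← R2 / (8).
R1 ← R1 + 3·R2.
R3 ← R3 + 16·R2.
R3 ← R3 / (-16).
R1 ← R1 + 39/16·R3.
R2 ← R2 + 21/16·R3.
Rank is 3 with 4 unknowns, leaving s free.

infinitely many solutions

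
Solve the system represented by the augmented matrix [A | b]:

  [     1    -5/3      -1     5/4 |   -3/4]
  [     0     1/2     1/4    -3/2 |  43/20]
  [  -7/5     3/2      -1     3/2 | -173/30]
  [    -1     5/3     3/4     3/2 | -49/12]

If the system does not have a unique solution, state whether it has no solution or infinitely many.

x_1 = 1/3, x_2 = -6/5, x_3 = 1, x_4 = -5/3

Row-reduce the augmented matrix:
R3 ← R3 + 7/5·R1.
R4 ← R4 + 1·R1.
R2 ← R2 / (1/2).
R1 ← R1 + 5/3·R2.
R3 ← R3 + 5/6·R2.
R3 ← R3 / (-119/60).
R1 ← R1 + 1/6·R3.
R2 ← R2 − 1/2·R3.
R4 ← R4 + 1/4·R3.
R4 ← R4 / (316/119).
R1 ← R1 + 1815/476·R4.
R2 ← R2 + 669/238·R4.
R3 ← R3 + 45/119·R4.
Reading off the reduced rows gives x_1 = 1/3, x_2 = -6/5, x_3 = 1, x_4 = -5/3.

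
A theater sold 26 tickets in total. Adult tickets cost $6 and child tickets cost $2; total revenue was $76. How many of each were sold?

adult tickets: 6, child tickets: 20

Let a = adult tickets, c = child tickets.
  a + c = 26
  6a + 2c = 76
Row-reduce the augmented matrix:
R2 ← R2 − 6·R1.
R2 ← R2 / (-4).
R1 ← R1 − 1·R2.
Reading off the reduced rows gives a = 6, c = 20.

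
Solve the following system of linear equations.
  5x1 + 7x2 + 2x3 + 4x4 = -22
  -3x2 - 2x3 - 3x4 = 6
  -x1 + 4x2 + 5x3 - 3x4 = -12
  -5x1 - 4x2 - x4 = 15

no solution

Row-reduce:
R1 ← R1 / (5).
R3 ← R3 + 1·R1.
R4 ← R4 + 5·R1.
R2 ← R2 / (-3).
R1 ← R1 − 7/5·R2.
R3 ← R3 − 27/5·R2.
R4 ← R4 − 3·R2.
R3 ← R3 / (9/5).
R1 ← R1 + 8/15·R3.
R2 ← R2 − 2/3·R3.
Row 4 reduces to 0 = -1, a contradiction. The system is inconsistent.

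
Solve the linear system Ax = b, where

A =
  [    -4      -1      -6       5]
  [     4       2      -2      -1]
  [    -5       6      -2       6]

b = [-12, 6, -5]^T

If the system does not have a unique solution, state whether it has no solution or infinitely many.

infinitely many solutions

Row-reduce:
R1 ← R1 / (-4).
R2 ← R2 − 4·R1.
R3 ← R3 + 5·R1.
R1 ← R1 − 1/4·R2.
R3 ← R3 − 29/4·R2.
R3 ← R3 / (127/2).
R1 ← R1 − 7/2·R3.
R2 ← R2 + 8·R3.
Rank is 3 with 4 unknowns, leaving x_4 free.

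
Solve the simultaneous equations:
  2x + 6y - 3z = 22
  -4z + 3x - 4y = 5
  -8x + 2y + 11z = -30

no solution

Row-reduce:
R1 ← R1 / (2).
R2 ← R2 − 3·R1.
R3 ← R3 + 8·R1.
R2 ← R2 / (-13).
R1 ← R1 − 3·R2.
R3 ← R3 − 26·R2.
Row 3 reduces to 0 = 2, a contradiction. The system is inconsistent.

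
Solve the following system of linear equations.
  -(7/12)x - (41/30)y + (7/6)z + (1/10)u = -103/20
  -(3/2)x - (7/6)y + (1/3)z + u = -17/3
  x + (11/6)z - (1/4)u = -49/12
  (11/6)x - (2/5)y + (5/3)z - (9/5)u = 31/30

infinitely many solutions

Row-reduce:
R1 ← R1 / (-7/12).
R2 ← R2 + 3/2·R1.
R3 ← R3 − 1·R1.
R4 ← R4 − 11/6·R1.
R2 ← R2 / (493/210).
R1 ← R1 − 82/35·R2.
R3 ← R3 + 82/35·R2.
R4 ← R4 + 493/105·R2.
R3 ← R3 / (3467/2958).
R1 ← R1 − 326/493·R3.
R2 ← R2 + 560/493·R3.
Rank is 3 with 4 unknowns, leaving u free.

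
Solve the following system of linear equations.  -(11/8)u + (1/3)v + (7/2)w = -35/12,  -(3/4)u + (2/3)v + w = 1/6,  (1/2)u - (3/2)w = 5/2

Row-reduce:
R1 ← R1 / (-11/8).
R2 ← R2 + 3/4·R1.
R3 ← R3 − 1/2·R1.
R2 ← R2 / (16/33).
R1 ← R1 + 8/33·R2.
R3 ← R3 − 4/33·R2.
Row 3 reduces to 0 = 1, a contradiction. The system is inconsistent.

no solution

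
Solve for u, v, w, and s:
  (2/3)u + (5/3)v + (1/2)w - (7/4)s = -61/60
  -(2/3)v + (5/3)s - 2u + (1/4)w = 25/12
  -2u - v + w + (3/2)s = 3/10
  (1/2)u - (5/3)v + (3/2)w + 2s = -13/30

Row-reduce the augmented matrix:
R1 ← R1 / (2/3).
R2 ← R2 + 2·R1.
R3 ← R3 + 2·R1.
R4 ← R4 − 1/2·R1.
R2 ← R2 / (13/3).
R1 ← R1 − 5/2·R2.
R3 ← R3 − 4·R2.
R4 ← R4 + 35/12·R2.
R3 ← R3 / (23/26).
R1 ← R1 + 27/104·R3.
R2 ← R2 − 21/52·R3.
R4 ← R4 − 479/208·R3.
R4 ← R4 / (197/96).
R1 ← R1 + 11/16·R4.
R2 ← R2 + 5/8·R4.
R3 ← R3 + 1/2·R4.
Reading off the reduced rows gives u = 0, v = 2, w = -1, s = 11/5.

u = 0, v = 2, w = -1, s = 11/5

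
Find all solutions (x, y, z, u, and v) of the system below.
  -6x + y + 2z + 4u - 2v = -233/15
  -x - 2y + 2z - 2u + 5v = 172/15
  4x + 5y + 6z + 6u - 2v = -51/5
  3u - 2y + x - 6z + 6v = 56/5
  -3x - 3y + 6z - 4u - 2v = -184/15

x = 1/5, y = 3, z = -1, u = -7/3, v = 3

Row-reduce the augmented matrix:
R1 ← R1 / (-6).
R2 ← R2 + 1·R1.
R3 ← R3 − 4·R1.
R4 ← R4 − 1·R1.
R5 ← R5 + 3·R1.
R2 ← R2 / (-13/6).
R1 ← R1 + 1/6·R2.
R3 ← R3 − 17/3·R2.
R4 ← R4 + 11/6·R2.
R5 ← R5 + 7/2·R2.
R3 ← R3 / (152/13).
R1 ← R1 + 6/13·R3.
R2 ← R2 + 10/13·R3.
R4 ← R4 + 92/13·R3.
R5 ← R5 − 30/13·R3.
R4 ← R4 / (132/19).
R1 ← R1 + 15/38·R4.
R2 ← R2 − 51/38·R4.
R3 ← R3 − 11/76·R4.
R5 ← R5 + 77/38·R4.
R5 ← R5 / (-19/2).
R1 ← R1 − 17/22·R5.
R2 ← R2 + 71/22·R5.
R3 ← R3 − 3/4·R5.
R4 ← R4 − 12/11·R5.
Reading off the reduced rows gives x = 1/5, y = 3, z = -1, u = -7/3, v = 3.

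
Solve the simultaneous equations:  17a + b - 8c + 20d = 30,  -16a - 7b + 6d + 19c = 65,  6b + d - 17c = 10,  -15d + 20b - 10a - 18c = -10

Row-reduce the augmented matrix:
R1 ← R1 / (17).
R2 ← R2 + 16·R1.
R4 ← R4 + 10·R1.
R2 ← R2 / (-103/17).
R1 ← R1 − 1/17·R2.
R3 ← R3 − 6·R2.
R4 ← R4 − 350/17·R2.
R3 ← R3 / (-581/103).
R1 ← R1 + 37/103·R3.
R2 ← R2 + 195/103·R3.
R4 ← R4 − 1676/103·R3.
R4 ← R4 / (90005/581).
R1 ← R1 + 123/581·R4.
R2 ← R2 + 7369/581·R4.
R3 ← R3 + 2635/581·R4.
Reading off the reduced rows gives a = -3, b = 1, c = 0, d = 4.

a = -3, b = 1, c = 0, d = 4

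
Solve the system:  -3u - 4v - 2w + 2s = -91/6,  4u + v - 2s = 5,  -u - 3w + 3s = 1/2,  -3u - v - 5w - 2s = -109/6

Row-reduce the augmented matrix:
R1 ← R1 / (-3).
R2 ← R2 − 4·R1.
R3 ← R3 + 1·R1.
R4 ← R4 + 3·R1.
R2 ← R2 / (-13/3).
R1 ← R1 − 4/3·R2.
R3 ← R3 − 4/3·R2.
R4 ← R4 − 3·R2.
R3 ← R3 / (-41/13).
R1 ← R1 + 2/13·R3.
R2 ← R2 − 8/13·R3.
R4 ← R4 + 63/13·R3.
R4 ← R4 / (-305/41).
R1 ← R1 + 24/41·R4.
R2 ← R2 − 14/41·R4.
R3 ← R3 + 33/41·R4.
Reading off the reduced rows gives u = 3/2, v = 3, w = 4/3, s = 2.

u = 3/2, v = 3, w = 4/3, s = 2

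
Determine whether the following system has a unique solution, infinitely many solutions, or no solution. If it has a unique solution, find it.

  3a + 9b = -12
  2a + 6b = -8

Row-reduce:
R1 ← R1 / (3).
R2 ← R2 − 2·R1.
Rank is 1 with 2 unknowns, leaving b free.

infinitely many solutions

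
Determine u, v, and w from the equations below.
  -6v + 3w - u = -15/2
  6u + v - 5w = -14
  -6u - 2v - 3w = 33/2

u = -3, v = 3/2, w = -1/2

Row-reduce the augmented matrix:
R1 ← R1 / (-1).
R2 ← R2 − 6·R1.
R3 ← R3 + 6·R1.
R2 ← R2 / (-35).
R1 ← R1 − 6·R2.
R3 ← R3 − 34·R2.
R3 ← R3 / (-293/35).
R1 ← R1 + 27/35·R3.
R2 ← R2 + 13/35·R3.
Reading off the reduced rows gives u = -3, v = 3/2, w = -1/2.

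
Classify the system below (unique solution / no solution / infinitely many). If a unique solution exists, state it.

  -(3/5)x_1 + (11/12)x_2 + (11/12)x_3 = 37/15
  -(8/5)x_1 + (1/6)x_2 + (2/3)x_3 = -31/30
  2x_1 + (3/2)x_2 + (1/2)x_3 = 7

infinitely many solutions

Row-reduce:
R1 ← R1 / (-3/5).
R2 ← R2 + 8/5·R1.
R3 ← R3 − 2·R1.
R2 ← R2 / (-41/18).
R1 ← R1 + 55/36·R2.
R3 ← R3 − 41/9·R2.
Rank is 2 with 3 unknowns, leaving x_3 free.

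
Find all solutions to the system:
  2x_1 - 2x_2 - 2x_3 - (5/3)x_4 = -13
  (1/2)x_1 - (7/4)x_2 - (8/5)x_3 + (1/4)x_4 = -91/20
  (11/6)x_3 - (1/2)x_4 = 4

infinitely many solutions

Row-reduce:
R1 ← R1 / (2).
R2 ← R2 − 1/2·R1.
R2 ← R2 / (-5/4).
R1 ← R1 + 1·R2.
R3 ← R3 / (11/6).
R1 ← R1 + 3/25·R3.
R2 ← R2 − 22/25·R3.
Rank is 3 with 4 unknowns, leaving x_4 free.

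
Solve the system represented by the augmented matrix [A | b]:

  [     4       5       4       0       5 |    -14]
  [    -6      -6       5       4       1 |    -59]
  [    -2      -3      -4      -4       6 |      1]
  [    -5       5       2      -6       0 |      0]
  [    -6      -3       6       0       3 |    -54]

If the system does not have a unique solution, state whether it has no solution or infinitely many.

Row-reduce the augmented matrix:
R1 ← R1 / (4).
R2 ← R2 + 6·R1.
R3 ← R3 + 2·R1.
R4 ← R4 + 5·R1.
R5 ← R5 + 6·R1.
R2 ← R2 / (3/2).
R1 ← R1 − 5/4·R2.
R3 ← R3 + 1/2·R2.
R4 ← R4 − 45/4·R2.
R5 ← R5 − 9/2·R2.
R3 ← R3 / (5/3).
R1 ← R1 + 49/6·R3.
R2 ← R2 − 22/3·R3.
R4 ← R4 + 151/2·R3.
R5 ← R5 + 21·R3.
R4 ← R4 / (-784/5).
R1 ← R1 + 82/5·R4.
R2 ← R2 − 72/5·R4.
R3 ← R3 + 8/5·R4.
R5 ← R5 + 228/5·R4.
R5 ← R5 / (-1875/392).
R1 ← R1 − 1581/784·R5.
R2 ← R2 + 457/196·R5.
R3 ← R3 − 421/196·R5.
R4 ← R4 + 4559/1568·R5.
Reading off the reduced rows gives x_1 = 3, x_2 = 1, x_3 = -4, x_4 = -3, x_5 = -3.

x_1 = 3, x_2 = 1, x_3 = -4, x_4 = -3, x_5 = -3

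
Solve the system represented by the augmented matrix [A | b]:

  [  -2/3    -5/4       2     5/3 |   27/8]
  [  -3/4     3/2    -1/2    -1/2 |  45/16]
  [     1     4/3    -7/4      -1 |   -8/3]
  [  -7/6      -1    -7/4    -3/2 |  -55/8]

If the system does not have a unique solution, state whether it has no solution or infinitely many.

x_1 = -3/4, x_2 = 5/2, x_3 = 3, x_4 = 0

Row-reduce the augmented matrix:
R1 ← R1 / (-2/3).
R2 ← R2 + 3/4·R1.
R3 ← R3 − 1·R1.
R4 ← R4 + 7/6·R1.
R2 ← R2 / (93/32).
R1 ← R1 − 15/8·R2.
R3 ← R3 + 13/24·R2.
R4 ← R4 − 19/16·R2.
R3 ← R3 / (823/1116).
R1 ← R1 + 38/31·R3.
R2 ← R2 + 88/93·R3.
R4 ← R4 + 1535/372·R3.
R4 ← R4 / (12197/4938).
R1 ← R1 − 650/823·R4.
R2 ← R2 − 444/823·R4.
R3 ← R3 − 1180/823·R4.
Reading off the reduced rows gives x_1 = -3/4, x_2 = 5/2, x_3 = 3, x_4 = 0.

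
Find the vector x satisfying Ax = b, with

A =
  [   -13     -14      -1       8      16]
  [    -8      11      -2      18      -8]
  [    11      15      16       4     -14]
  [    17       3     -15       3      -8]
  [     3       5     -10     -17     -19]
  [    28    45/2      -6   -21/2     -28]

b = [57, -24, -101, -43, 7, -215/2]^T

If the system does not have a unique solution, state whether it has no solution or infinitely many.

no solution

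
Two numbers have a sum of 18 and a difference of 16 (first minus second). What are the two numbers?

Let x = first number, y = second number.
  x + y = 18
  x - y = 16
From equation 1: x = 18 − y.
Substitute into equation 2 and solve: y = 1.
Then x = 17.

first number: 17, second number: 1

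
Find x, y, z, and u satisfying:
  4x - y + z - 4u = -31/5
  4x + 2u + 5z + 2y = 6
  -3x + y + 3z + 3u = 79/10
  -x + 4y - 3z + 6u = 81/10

x = -1/2, y = 1, z = 4/5, u = 1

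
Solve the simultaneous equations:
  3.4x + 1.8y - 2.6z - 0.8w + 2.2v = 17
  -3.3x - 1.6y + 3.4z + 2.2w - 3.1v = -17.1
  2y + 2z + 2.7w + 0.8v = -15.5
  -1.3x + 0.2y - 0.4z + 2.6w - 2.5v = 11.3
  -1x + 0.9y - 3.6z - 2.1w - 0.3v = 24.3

Row-reduce the augmented matrix:
R1 ← R1 / (17/5).
R2 ← R2 + 33/10·R1.
R4 ← R4 + 13/10·R1.
R5 ← R5 + 1·R1.
R2 ← R2 / (5/34).
R1 ← R1 − 9/17·R2.
R3 ← R3 − 2·R2.
R4 ← R4 − 151/170·R2.
R5 ← R5 − 243/170·R2.
R3 ← R3 / (-248/25).
R1 ← R1 + 98/25·R3.
R2 ← R2 − 149/25·R3.
R4 ← R4 + 836/125·R3.
R5 ← R5 + 3221/250·R3.
R4 ← R4 / (15277/3100).
R1 ← R1 − 1517/1240·R4.
R2 ← R2 + 817/2480·R4.
R3 ← R3 − 833/496·R4.
R5 ← R5 − 135553/24800·R4.
R5 ← R5 / (-313985/122216).
R1 ← R1 + 2615/30554·R5.
R2 ← R2 − 88881/61108·R5.
R3 ← R3 − 22891/61108·R5.
R4 ← R4 + 16172/15277·R5.
Reading off the reduced rows gives x = 3, y = 2, z = -6, w = -1, v = -6.

x = 3, y = 2, z = -6, w = -1, v = -6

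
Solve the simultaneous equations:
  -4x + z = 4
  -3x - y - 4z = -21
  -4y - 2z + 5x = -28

Row-reduce the augmented matrix:
R1 ← R1 / (-4).
R2 ← R2 + 3·R1.
R3 ← R3 − 5·R1.
R2 ← R2 / (-1).
R3 ← R3 + 4·R2.
R3 ← R3 / (73/4).
R1 ← R1 + 1/4·R3.
R2 ← R2 − 19/4·R3.
Reading off the reduced rows gives x = 0, y = 5, z = 4.

x = 0, y = 5, z = 4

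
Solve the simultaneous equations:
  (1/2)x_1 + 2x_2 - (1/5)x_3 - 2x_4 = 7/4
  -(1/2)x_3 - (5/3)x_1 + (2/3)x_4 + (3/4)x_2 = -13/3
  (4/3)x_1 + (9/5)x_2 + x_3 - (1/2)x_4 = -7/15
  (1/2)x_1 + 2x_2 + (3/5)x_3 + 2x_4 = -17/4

x_1 = 5/2, x_2 = -1, x_3 = -5/2, x_4 = -1

Row-reduce the augmented matrix:
R1 ← R1 / (1/2).
R2 ← R2 + 5/3·R1.
R3 ← R3 − 4/3·R1.
R4 ← R4 − 1/2·R1.
R2 ← R2 / (89/12).
R1 ← R1 − 4·R2.
R3 ← R3 + 53/15·R2.
R3 ← R3 / (87/89).
R1 ← R1 − 102/445·R3.
R2 ← R2 + 14/89·R3.
R4 ← R4 − 4/5·R3.
R4 ← R4 / (15554/6525).
R1 ← R1 + 2669/2175·R4.
R2 ← R2 + 641/1305·R4.
R3 ← R3 − 5273/2610·R4.
Reading off the reduced rows gives x_1 = 5/2, x_2 = -1, x_3 = -5/2, x_4 = -1.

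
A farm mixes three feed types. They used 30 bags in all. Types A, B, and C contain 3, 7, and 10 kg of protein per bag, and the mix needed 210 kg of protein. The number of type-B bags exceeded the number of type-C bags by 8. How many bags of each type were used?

type-A bags: 6, type-B bags: 16, type-C bags: 8

Let a = type-A bags, b = type-B bags, c = type-C bags.
  b + a + c = 30
  7b + 10c + 3a = 210
  b - c = 8
Row-reduce the augmented matrix:
R2 ← R2 − 3·R1.
R2 ← R2 / (4).
R1 ← R1 − 1·R2.
R3 ← R3 − 1·R2.
R3 ← R3 / (-11/4).
R1 ← R1 + 3/4·R3.
R2 ← R2 − 7/4·R3.
Reading off the reduced rows gives a = 6, b = 16, c = 8.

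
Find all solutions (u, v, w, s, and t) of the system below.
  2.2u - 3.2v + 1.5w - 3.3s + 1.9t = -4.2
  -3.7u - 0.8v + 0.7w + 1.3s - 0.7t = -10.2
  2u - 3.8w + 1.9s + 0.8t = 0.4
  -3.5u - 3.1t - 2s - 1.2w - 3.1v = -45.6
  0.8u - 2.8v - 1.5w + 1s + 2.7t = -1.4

Row-reduce the augmented matrix:
R1 ← R1 / (11/5).
R2 ← R2 + 37/10·R1.
R3 ← R3 − 2·R1.
R4 ← R4 + 7/2·R1.
R5 ← R5 − 4/5·R1.
R2 ← R2 / (-68/11).
R1 ← R1 + 16/11·R2.
R3 ← R3 − 32/11·R2.
R4 ← R4 + 901/110·R2.
R5 ← R5 + 18/11·R2.
R3 ← R3 / (-62/17).
R1 ← R1 + 13/170·R3.
R2 ← R2 + 709/1360·R3.
R4 ← R4 + 2467/800·R3.
R5 ← R5 + 1971/680·R3.
R4 ← R4 / (-2019131/496000).
R1 ← R1 + 3477/6200·R4.
R2 ← R2 − 13539/49600·R4.
R3 ← R3 + 493/620·R4.
R5 ← R5 − 25301/24800·R4.
R5 ← R5 / (2542224/10095655).
R1 ← R1 − 1547102/2019131·R5.
R2 ← R2 + 1372791/2019131·R5.
R3 ← R3 − 1280161/2019131·R5.
R4 ← R4 − 1781954/2019131·R5.
Reading off the reduced rows gives u = 2, v = 5, w = 3, s = 2, t = 5.

u = 2, v = 5, w = 3, s = 2, t = 5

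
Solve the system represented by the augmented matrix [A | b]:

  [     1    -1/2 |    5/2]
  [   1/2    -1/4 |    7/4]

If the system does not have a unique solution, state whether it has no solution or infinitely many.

no solution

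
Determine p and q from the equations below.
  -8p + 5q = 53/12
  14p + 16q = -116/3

p = -4/3, q = -5/4

Row-reduce the augmented matrix:
R1 ← R1 / (-8).
R2 ← R2 − 14·R1.
R2 ← R2 / (99/4).
R1 ← R1 + 5/8·R2.
Reading off the reduced rows gives p = -4/3, q = -5/4.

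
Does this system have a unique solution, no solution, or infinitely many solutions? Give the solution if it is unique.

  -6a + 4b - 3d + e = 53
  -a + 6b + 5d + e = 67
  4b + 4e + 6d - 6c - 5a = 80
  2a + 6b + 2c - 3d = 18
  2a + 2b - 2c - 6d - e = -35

Row-reduce the augmented matrix:
R1 ← R1 / (-6).
R2 ← R2 + 1·R1.
R3 ← R3 + 5·R1.
R4 ← R4 − 2·R1.
R5 ← R5 − 2·R1.
R2 ← R2 / (16/3).
R1 ← R1 + 2/3·R2.
R3 ← R3 − 2/3·R2.
R4 ← R4 − 22/3·R2.
R5 ← R5 − 10/3·R2.
R3 ← R3 / (-6).
R4 ← R4 − 2·R3.
R5 ← R5 + 2·R3.
R4 ← R4 / (-215/24).
R1 ← R1 − 19/16·R4.
R2 ← R2 − 33/32·R4.
R3 ← R3 + 125/96·R4.
R5 ← R5 + 313/24·R4.
R5 ← R5 / (-108/43).
R1 ← R1 + 3/86·R5.
R2 ← R2 − 31/172·R5.
R3 ← R3 + 93/172·R5.
R4 ← R4 + 1/43·R5.
Reading off the reduced rows gives a = -6, b = 6, c = 3, d = 4, e = 5.

a = -6, b = 6, c = 3, d = 4, e = 5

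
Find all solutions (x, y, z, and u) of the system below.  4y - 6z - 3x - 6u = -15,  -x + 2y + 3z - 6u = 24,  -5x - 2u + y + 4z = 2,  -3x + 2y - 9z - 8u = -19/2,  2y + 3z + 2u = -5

no solution

Row-reduce:
R1 ← R1 / (-3).
R2 ← R2 + 1·R1.
R3 ← R3 + 5·R1.
R4 ← R4 + 3·R1.
R2 ← R2 / (2/3).
R1 ← R1 + 4/3·R2.
R3 ← R3 + 17/3·R2.
R4 ← R4 + 2·R2.
R5 ← R5 − 2·R2.
R3 ← R3 / (113/2).
R1 ← R1 − 12·R3.
R2 ← R2 − 15/2·R3.
R4 ← R4 − 12·R3.
R5 ← R5 + 12·R3.
R4 ← R4 / (-958/113).
R1 ← R1 + 54/113·R4.
R2 ← R2 + 288/113·R4.
R3 ← R3 + 52/113·R4.
R5 ← R5 − 958/113·R4.
Row 5 reduces to 0 = 1/2, a contradiction. The system is inconsistent.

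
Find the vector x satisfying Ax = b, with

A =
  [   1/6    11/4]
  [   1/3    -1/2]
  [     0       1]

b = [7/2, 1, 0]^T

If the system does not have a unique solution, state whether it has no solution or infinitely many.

no solution

Row-reduce:
R1 ← R1 / (1/6).
R2 ← R2 − 1/3·R1.
R2 ← R2 / (-6).
R1 ← R1 − 33/2·R2.
R3 ← R3 − 1·R2.
Row 3 reduces to 0 = -1, a contradiction. The system is inconsistent.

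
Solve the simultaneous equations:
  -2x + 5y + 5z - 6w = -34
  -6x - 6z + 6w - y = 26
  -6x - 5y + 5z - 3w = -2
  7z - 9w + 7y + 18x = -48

Row-reduce:
R1 ← R1 / (-2).
R2 ← R2 + 6·R1.
R3 ← R3 + 6·R1.
R4 ← R4 − 18·R1.
R2 ← R2 / (-16).
R1 ← R1 + 5/2·R2.
R3 ← R3 + 20·R2.
R4 ← R4 − 52·R2.
R3 ← R3 / (65/4).
R1 ← R1 − 25/32·R3.
R2 ← R2 − 21/16·R3.
R4 ← R4 + 65/4·R3.
Row 4 reduces to 0 = 2, a contradiction. The system is inconsistent.

no solution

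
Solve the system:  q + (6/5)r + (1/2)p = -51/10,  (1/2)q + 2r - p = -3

Row-reduce:
R1 ← R1 / (1/2).
R2 ← R2 + 1·R1.
R2 ← R2 / (5/2).
R1 ← R1 − 2·R2.
Rank is 2 with 3 unknowns, leaving r free.

infinitely many solutions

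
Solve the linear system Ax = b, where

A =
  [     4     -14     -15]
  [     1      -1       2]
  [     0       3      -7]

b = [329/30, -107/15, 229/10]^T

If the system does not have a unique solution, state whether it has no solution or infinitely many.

x_1 = -1/3, x_2 = 9/5, x_3 = -5/2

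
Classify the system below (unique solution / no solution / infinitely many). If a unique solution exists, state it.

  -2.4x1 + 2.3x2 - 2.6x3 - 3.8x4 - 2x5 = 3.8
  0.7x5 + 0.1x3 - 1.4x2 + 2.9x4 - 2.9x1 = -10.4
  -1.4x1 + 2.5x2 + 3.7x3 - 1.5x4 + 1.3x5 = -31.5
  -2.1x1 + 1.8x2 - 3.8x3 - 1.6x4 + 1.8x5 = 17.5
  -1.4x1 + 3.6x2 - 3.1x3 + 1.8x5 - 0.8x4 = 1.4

Row-reduce the augmented matrix:
R1 ← R1 / (-12/5).
R2 ← R2 + 29/10·R1.
R3 ← R3 + 7/5·R1.
R4 ← R4 + 21/10·R1.
R5 ← R5 + 7/5·R1.
R2 ← R2 / (-1003/240).
R1 ← R1 + 23/24·R2.
R3 ← R3 − 139/120·R2.
R4 ← R4 + 17/80·R2.
R5 ← R5 − 271/120·R2.
R3 ← R3 / (12267/2006).
R1 ← R1 − 341/1003·R3.
R2 ← R2 + 778/1003·R3.
R4 ← R4 + 997/590·R3.
R5 ← R5 − 1689/10030·R3.
R4 ← R4 / (129779/61335).
R1 ← R1 + 3556/12267·R4.
R2 ← R2 + 17644/12267·R4.
R3 ← R3 − 5603/12267·R4.
R5 ← R5 − 220319/40890·R4.
R5 ← R5 / (-1666595/259558).
R1 ← R1 − 68032/129779·R5.
R2 ← R2 − 338434/129779·R5.
R3 ← R3 + 3855/9983·R5.
R4 ← R4 − 264468/129779·R5.
Reading off the reduced rows gives x1 = 3, x2 = -6, x3 = -6, x4 = -4, x5 = 3.

x1 = 3, x2 = -6, x3 = -6, x4 = -4, x5 = 3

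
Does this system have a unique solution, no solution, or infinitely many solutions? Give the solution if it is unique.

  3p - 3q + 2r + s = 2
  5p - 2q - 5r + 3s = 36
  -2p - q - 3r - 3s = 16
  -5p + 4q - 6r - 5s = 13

p = 1, q = -3, r = -5, s = 0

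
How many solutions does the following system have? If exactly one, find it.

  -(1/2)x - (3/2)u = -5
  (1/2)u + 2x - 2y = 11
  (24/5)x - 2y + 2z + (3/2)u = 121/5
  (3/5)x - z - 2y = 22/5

Row-reduce:
R1 ← R1 / (-1/2).
R2 ← R2 − 2·R1.
R3 ← R3 − 24/5·R1.
R4 ← R4 − 3/5·R1.
R2 ← R2 / (-2).
R3 ← R3 + 2·R2.
R4 ← R4 + 2·R2.
R3 ← R3 / (2).
R4 ← R4 + 1·R3.
Rank is 3 with 4 unknowns, leaving u free.

infinitely many solutions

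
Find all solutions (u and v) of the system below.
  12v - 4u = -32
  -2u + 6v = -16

infinitely many solutions

Row-reduce:
R1 ← R1 / (-4).
R2 ← R2 + 2·R1.
Rank is 1 with 2 unknowns, leaving v free.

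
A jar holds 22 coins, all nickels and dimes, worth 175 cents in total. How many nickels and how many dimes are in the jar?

Let n = nickels, d = dimes.
  n + d = 22
  5n + 10d = 175
Row-reduce the augmented matrix:
R2 ← R2 − 5·R1.
R2 ← R2 / (5).
R1 ← R1 − 1·R2.
Reading off the reduced rows gives n = 9, d = 13.

nickels: 9, dimes: 13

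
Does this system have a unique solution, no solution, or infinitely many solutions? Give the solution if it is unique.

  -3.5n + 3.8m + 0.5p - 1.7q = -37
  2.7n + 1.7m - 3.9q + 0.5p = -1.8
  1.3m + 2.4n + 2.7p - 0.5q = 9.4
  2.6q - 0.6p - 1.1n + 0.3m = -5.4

m = -6, n = 4, p = 3, q = 1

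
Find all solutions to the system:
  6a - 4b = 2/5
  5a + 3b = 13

a = 7/5, b = 2

Row-reduce the augmented matrix:
R1 ← R1 / (6).
R2 ← R2 − 5·R1.
R2 ← R2 / (19/3).
R1 ← R1 + 2/3·R2.
Reading off the reduced rows gives a = 7/5, b = 2.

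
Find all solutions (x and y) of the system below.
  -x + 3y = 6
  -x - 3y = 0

Row-reduce the augmented matrix:
R1 ← R1 / (-1).
R2 ← R2 + 1·R1.
R2 ← R2 / (-6).
R1 ← R1 + 3·R2.
Reading off the reduced rows gives x = -3, y = 1.

x = -3, y = 1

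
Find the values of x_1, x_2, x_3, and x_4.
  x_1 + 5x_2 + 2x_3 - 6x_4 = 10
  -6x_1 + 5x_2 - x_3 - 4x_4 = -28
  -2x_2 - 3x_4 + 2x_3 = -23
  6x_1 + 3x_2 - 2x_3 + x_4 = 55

x_1 = 6, x_2 = 6, x_3 = 2, x_4 = 5

Row-reduce the augmented matrix:
R2 ← R2 + 6·R1.
R4 ← R4 − 6·R1.
R2 ← R2 / (35).
R1 ← R1 − 5·R2.
R3 ← R3 + 2·R2.
R4 ← R4 + 27·R2.
R3 ← R3 / (92/35).
R1 ← R1 − 3/7·R3.
R2 ← R2 − 11/35·R3.
R4 ← R4 + 193/35·R3.
R4 ← R4 / (-455/92).
R1 ← R1 − 53/92·R4.
R2 ← R2 + 47/92·R4.
R3 ← R3 + 185/92·R4.
Reading off the reduced rows gives x_1 = 6, x_2 = 6, x_3 = 2, x_4 = 5.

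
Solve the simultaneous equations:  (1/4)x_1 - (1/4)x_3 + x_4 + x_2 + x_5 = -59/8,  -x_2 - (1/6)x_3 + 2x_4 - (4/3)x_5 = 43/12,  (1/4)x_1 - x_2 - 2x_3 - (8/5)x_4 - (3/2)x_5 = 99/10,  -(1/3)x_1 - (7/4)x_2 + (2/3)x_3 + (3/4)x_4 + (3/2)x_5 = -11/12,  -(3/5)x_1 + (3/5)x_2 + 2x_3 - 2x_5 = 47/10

x_1 = -2, x_2 = -5/2, x_3 = -1/2, x_4 = -3/2, x_5 = -3

Row-reduce the augmented matrix:
R1 ← R1 / (1/4).
R3 ← R3 − 1/4·R1.
R4 ← R4 + 1/3·R1.
R5 ← R5 + 3/5·R1.
R2 ← R2 / (-1).
R1 ← R1 − 4·R2.
R3 ← R3 + 2·R2.
R4 ← R4 + 5/12·R2.
R5 ← R5 − 3·R2.
R3 ← R3 / (-17/12).
R1 ← R1 + 5/3·R3.
R2 ← R2 − 1/6·R3.
R4 ← R4 − 29/72·R3.
R5 ← R5 − 9/10·R3.
R4 ← R4 / (-213/340).
R1 ← R1 − 336/17·R4.
R2 ← R2 + 236/85·R4.
R3 ← R3 − 396/85·R4.
R5 ← R5 − 1788/425·R4.
R5 ← R5 / (4171/213).
R1 ← R1 − 22766/213·R5.
R2 ← R2 + 8867/639·R5.
R3 ← R3 − 1806/71·R5.
R4 ← R4 + 3505/639·R5.
Reading off the reduced rows gives x_1 = -2, x_2 = -5/2, x_3 = -1/2, x_4 = -3/2, x_5 = -3.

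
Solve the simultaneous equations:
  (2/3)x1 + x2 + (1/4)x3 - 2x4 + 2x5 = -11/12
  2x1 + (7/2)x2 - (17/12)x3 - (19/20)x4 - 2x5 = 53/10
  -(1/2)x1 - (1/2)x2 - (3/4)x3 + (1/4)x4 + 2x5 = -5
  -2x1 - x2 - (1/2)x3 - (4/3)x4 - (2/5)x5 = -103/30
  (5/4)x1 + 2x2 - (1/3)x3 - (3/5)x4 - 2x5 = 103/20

infinitely many solutions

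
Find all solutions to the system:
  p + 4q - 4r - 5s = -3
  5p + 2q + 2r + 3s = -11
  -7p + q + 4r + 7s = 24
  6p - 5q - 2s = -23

Row-reduce:
R2 ← R2 − 5·R1.
R3 ← R3 + 7·R1.
R4 ← R4 − 6·R1.
R2 ← R2 / (-18).
R1 ← R1 − 4·R2.
R3 ← R3 − 29·R2.
R4 ← R4 + 29·R2.
R3 ← R3 / (103/9).
R1 ← R1 − 8/9·R3.
R2 ← R2 + 11/9·R3.
R4 ← R4 + 103/9·R3.
Row 4 reduces to 0 = -2, a contradiction. The system is inconsistent.

no solution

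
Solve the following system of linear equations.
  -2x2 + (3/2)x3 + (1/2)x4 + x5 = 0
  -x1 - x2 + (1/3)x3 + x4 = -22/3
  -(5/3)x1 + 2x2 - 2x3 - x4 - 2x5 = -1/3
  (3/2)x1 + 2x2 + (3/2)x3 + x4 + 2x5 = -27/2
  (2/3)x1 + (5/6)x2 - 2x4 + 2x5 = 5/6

x1 = 5, x2 = -3, x3 = 2, x4 = -6, x5 = -6

Row-reduce the augmented matrix:
Swap R1 and R2.
R1 ← R1 / (-1).
R3 ← R3 + 5/3·R1.
R4 ← R4 − 3/2·R1.
R5 ← R5 − 2/3·R1.
R2 ← R2 / (-2).
R1 ← R1 − 1·R2.
R3 ← R3 − 11/3·R2.
R4 ← R4 − 1/2·R2.
R5 ← R5 − 1/6·R2.
R3 ← R3 / (7/36).
R1 ← R1 − 5/12·R3.
R2 ← R2 + 3/4·R3.
R4 ← R4 − 19/8·R3.
R5 ← R5 − 25/72·R3.
R4 ← R4 / (24).
R1 ← R1 − 3·R4.
R2 ← R2 + 7·R4.
R3 ← R3 + 9·R4.
R5 ← R5 − 11/6·R4.
R5 ← R5 / (115/56).
R1 ← R1 − 9/28·R5.
R2 ← R2 − 3/28·R5.
R3 ← R3 − 3/4·R5.
R4 ← R4 − 5/28·R5.
Reading off the reduced rows gives x1 = 5, x2 = -3, x3 = 2, x4 = -6, x5 = -6.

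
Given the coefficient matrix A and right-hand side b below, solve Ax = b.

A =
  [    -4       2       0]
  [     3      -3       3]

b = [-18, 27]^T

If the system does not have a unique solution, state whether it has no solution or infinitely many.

infinitely many solutions

Row-reduce:
R1 ← R1 / (-4).
R2 ← R2 − 3·R1.
R2 ← R2 / (-3/2).
R1 ← R1 + 1/2·R2.
Rank is 2 with 3 unknowns, leaving x_3 free.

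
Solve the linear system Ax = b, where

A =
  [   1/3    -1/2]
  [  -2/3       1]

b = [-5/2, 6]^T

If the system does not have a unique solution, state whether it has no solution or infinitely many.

Row-reduce:
R1 ← R1 / (1/3).
R2 ← R2 + 2/3·R1.
Row 2 reduces to 0 = 1, a contradiction. The system is inconsistent.

no solution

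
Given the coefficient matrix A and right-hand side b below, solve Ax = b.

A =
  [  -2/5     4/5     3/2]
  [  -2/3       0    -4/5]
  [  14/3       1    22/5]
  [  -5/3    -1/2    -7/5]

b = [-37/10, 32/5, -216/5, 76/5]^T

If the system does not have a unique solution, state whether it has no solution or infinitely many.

Row-reduce the augmented matrix:
R1 ← R1 / (-2/5).
R2 ← R2 + 2/3·R1.
R3 ← R3 − 14/3·R1.
R4 ← R4 + 5/3·R1.
R2 ← R2 / (-4/3).
R1 ← R1 + 2·R2.
R3 ← R3 − 31/3·R2.
R4 ← R4 + 23/6·R2.
R3 ← R3 / (-147/40).
R1 ← R1 − 6/5·R3.
R2 ← R2 − 99/40·R3.
R4 ← R4 − 147/80·R3.
R4 reduces to 0 = 0, so the extra equation is consistent.
Reading off the reduced rows gives x_1 = -6, x_2 = -2, x_3 = -3.

x_1 = -6, x_2 = -2, x_3 = -3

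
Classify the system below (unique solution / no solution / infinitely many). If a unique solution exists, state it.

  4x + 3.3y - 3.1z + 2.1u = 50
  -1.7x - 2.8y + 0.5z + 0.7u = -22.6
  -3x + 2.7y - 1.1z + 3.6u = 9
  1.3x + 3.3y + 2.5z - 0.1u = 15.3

x = 5, y = 5, z = -3, u = 2

Row-reduce the augmented matrix:
R1 ← R1 / (4).
R2 ← R2 + 17/10·R1.
R3 ← R3 + 3·R1.
R4 ← R4 − 13/10·R1.
R2 ← R2 / (-559/400).
R1 ← R1 − 33/40·R2.
R3 ← R3 − 207/40·R2.
R4 ← R4 − 891/400·R2.
R3 ← R3 / (-18034/2795).
R1 ← R1 + 703/559·R3.
R2 ← R2 − 327/559·R3.
R4 ← R4 − 12323/5590·R3.
R4 ← R4 / (1997701/360680).
R1 ← R1 + 24993/36068·R4.
R2 ← R2 + 4895/36068·R4.
R3 ← R3 + 61893/36068·R4.
Reading off the reduced rows gives x = 5, y = 5, z = -3, u = 2.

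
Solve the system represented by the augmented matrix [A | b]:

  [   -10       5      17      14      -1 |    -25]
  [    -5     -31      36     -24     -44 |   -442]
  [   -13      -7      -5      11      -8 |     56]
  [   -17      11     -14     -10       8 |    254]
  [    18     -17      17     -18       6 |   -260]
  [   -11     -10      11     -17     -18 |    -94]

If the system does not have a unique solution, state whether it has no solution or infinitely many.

x_1 = -6, x_2 = 4, x_3 = -6, x_4 = 0, x_5 = 3

Row-reduce the augmented matrix:
R1 ← R1 / (-10).
R2 ← R2 + 5·R1.
R3 ← R3 + 13·R1.
R4 ← R4 + 17·R1.
R5 ← R5 − 18·R1.
R6 ← R6 + 11·R1.
R2 ← R2 / (-67/2).
R1 ← R1 + 1/2·R2.
R3 ← R3 + 27/2·R2.
R4 ← R4 − 5/2·R2.
R5 ← R5 + 8·R2.
R6 ← R6 + 31/2·R2.
R3 ← R3 / (-12791/335).
R1 ← R1 + 707/335·R3.
R2 ← R2 + 55/67·R3.
R4 ← R4 + 13684/335·R3.
R5 ← R5 − 13746/335·R3.
R6 ← R6 + 6842/335·R3.
R4 ← R4 / (-534350/12791).
R1 ← R1 + 15731/12791·R4.
R2 ← R2 − 10381/12791·R4.
R3 ← R3 + 1773/12791·R4.
R5 ← R5 − 259538/12791·R4.
R6 ← R6 + 267175/12791·R4.
R5 ← R5 / (6341061/267175).
R1 ← R1 − 80618/267175·R5.
R2 ← R2 − 258082/267175·R5.
R3 ← R3 + 71231/267175·R5.
R4 ← R4 − 32823/267175·R5.
R6 reduces to 0 = 0, so the extra equation is consistent.
Reading off the reduced rows gives x_1 = -6, x_2 = 4, x_3 = -6, x_4 = 0, x_5 = 3.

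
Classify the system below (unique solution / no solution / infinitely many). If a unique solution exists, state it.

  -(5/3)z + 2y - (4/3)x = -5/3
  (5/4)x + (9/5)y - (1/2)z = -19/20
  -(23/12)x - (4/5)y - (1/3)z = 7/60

Row-reduce:
R1 ← R1 / (-4/3).
R2 ← R2 − 5/4·R1.
R3 ← R3 + 23/12·R1.
R2 ← R2 / (147/40).
R1 ← R1 + 3/2·R2.
R3 ← R3 + 147/40·R2.
Rank is 2 with 3 unknowns, leaving z free.

infinitely many solutions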